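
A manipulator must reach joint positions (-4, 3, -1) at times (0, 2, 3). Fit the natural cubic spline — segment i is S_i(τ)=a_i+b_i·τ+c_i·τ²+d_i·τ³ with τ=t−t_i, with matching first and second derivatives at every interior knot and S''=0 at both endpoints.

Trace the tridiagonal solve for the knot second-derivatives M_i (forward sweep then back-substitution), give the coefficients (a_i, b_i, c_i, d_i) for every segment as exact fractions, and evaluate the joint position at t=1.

  seg 0: a=-4 b=6 c=0 d=-5/8
  seg 1: a=3 b=-3/2 c=-15/4 d=5/4
S(1) = 11/8

Δ: Δ0=7/2, Δ1=-4
row 1: diag=6, rhs=-45; c'=1/6, d'=-15/2
back: M1=-15/2
M: M0=0, M1=-15/2, M2=0
seg 0: a=-4, c=M0/2=0, d=(M1−M0)/(6·2)=-5/8, b=Δ0−h0·(2M0+M1)/6=6
seg 1: a=3, c=M1/2=-15/4, d=(M2−M1)/(6·1)=5/4, b=Δ1−h1·(2M1+M2)/6=-3/2
t_q=1 → seg 0, τ=1; S=-4+6·τ+0·τ²+-5/8·τ³=11/8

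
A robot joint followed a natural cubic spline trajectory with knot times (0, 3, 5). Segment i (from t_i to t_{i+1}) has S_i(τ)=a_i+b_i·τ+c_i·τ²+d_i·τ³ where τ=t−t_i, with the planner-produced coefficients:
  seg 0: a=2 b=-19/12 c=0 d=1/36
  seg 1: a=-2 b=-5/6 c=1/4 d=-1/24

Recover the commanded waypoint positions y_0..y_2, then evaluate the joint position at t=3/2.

y_0=2 y_1=-2 y_2=-3
S(3/2) = -9/32

y_0 = S_0(0) = a_0 = 2
y_1 = S_1(0) = a_1 = -2
y_2 = S_1(2) = -3
t_q=3/2 is in segment 0 (τ=3/2); S_0(τ)=-9/32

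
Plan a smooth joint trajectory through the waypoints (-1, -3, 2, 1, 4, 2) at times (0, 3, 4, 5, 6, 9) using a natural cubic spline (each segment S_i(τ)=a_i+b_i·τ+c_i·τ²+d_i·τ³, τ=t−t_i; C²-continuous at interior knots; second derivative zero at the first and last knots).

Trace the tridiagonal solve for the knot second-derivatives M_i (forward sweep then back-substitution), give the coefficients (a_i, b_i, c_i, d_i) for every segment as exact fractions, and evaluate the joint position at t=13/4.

  seg 0: a=-1 b=-3235/897 c=0 d=293/897
  seg 1: a=-3 b=4676/897 c=879/299 d=-2828/897
  seg 2: a=2 b=1466/897 c=-1949/299 d=268/69
  seg 3: a=1 b=224/897 c=1535/299 d=-2138/897
  seg 4: a=4 b=3020/897 c=-603/299 d=67/299
S(13/4) = -3737/2392

Δ: Δ0=-2/3, Δ1=5, Δ2=-1, Δ3=3, Δ4=-2/3
row 1: diag=8, rhs=34; c'=1/8, d'=17/4
row 2: denom=4−1·1/8=31/8; d'=(-36−1·17/4)/(31/8)=-322/31
row 3: denom=4−1·8/31=116/31; d'=(24−1·-322/31)/(116/31)=533/58
row 4: denom=8−1·31/116=897/116; d'=(-22−1·533/58)/(897/116)=-1206/299
back: M4=-1206/299
back: M3=533/58−31/116·-1206/299=3070/299
back: M2=-322/31−8/31·3070/299=-3898/299
back: M1=17/4−1/8·-3898/299=1758/299
M: M0=0, M1=1758/299, M2=-3898/299, M3=3070/299, M4=-1206/299, M5=0
seg 0: a=-1, c=M0/2=0, d=(M1−M0)/(6·3)=293/897, b=Δ0−h0·(2M0+M1)/6=-3235/897
seg 1: a=-3, c=M1/2=879/299, d=(M2−M1)/(6·1)=-2828/897, b=Δ1−h1·(2M1+M2)/6=4676/897
seg 2: a=2, c=M2/2=-1949/299, d=(M3−M2)/(6·1)=268/69, b=Δ2−h2·(2M2+M3)/6=1466/897
seg 3: a=1, c=M3/2=1535/299, d=(M4−M3)/(6·1)=-2138/897, b=Δ3−h3·(2M3+M4)/6=224/897
seg 4: a=4, c=M4/2=-603/299, d=(M5−M4)/(6·3)=67/299, b=Δ4−h4·(2M4+M5)/6=3020/897
t_q=13/4 → seg 1, τ=1/4; S=-3+4676/897·τ+879/299·τ²+-2828/897·τ³=-3737/2392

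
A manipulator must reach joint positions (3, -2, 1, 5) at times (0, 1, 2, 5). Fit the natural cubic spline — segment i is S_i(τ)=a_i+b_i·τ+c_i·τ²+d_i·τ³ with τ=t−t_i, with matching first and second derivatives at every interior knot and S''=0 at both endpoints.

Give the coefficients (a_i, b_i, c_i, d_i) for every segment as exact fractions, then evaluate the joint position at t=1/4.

  seg 0: a=3 b=-662/93 c=0 d=197/93
  seg 1: a=-2 b=-71/93 c=197/31 d=-241/93
  seg 2: a=1 b=388/93 c=-44/31 d=44/279
S(1/4) = 2487/1984

Δ: Δ0=-5, Δ1=3, Δ2=4/3
row 1: diag=4, rhs=48; c'=1/4, d'=12
row 2: denom=8−1·1/4=31/4; d'=(-10−1·12)/(31/4)=-88/31
back: M2=-88/31
back: M1=12−1/4·-88/31=394/31
M: M0=0, M1=394/31, M2=-88/31, M3=0
seg 0: a=3, c=M0/2=0, d=(M1−M0)/(6·1)=197/93, b=Δ0−h0·(2M0+M1)/6=-662/93
seg 1: a=-2, c=M1/2=197/31, d=(M2−M1)/(6·1)=-241/93, b=Δ1−h1·(2M1+M2)/6=-71/93
seg 2: a=1, c=M2/2=-44/31, d=(M3−M2)/(6·3)=44/279, b=Δ2−h2·(2M2+M3)/6=388/93
t_q=1/4 → seg 0, τ=1/4; S=3+-662/93·τ+0·τ²+197/93·τ³=2487/1984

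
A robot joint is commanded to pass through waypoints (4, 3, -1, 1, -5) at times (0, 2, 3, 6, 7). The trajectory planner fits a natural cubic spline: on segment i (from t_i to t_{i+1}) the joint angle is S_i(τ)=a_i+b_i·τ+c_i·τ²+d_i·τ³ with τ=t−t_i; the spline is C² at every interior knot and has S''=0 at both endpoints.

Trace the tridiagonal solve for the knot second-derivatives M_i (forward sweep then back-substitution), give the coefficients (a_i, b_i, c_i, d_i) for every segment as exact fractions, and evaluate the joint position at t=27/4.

  seg 0: a=4 b=508/483 c=0 d=-1499/3864
  seg 1: a=3 b=-3481/966 c=-1499/644 d=533/276
  seg 2: a=-1 b=-4763/1932 c=558/161 d=-4679/5796
  seg 3: a=1 b=-3349/966 c=-2447/644 d=2447/1932
S(27/4) = -132021/41216

Δ: Δ0=-1/2, Δ1=-4, Δ2=2/3, Δ3=-6
row 1: diag=6, rhs=-21; c'=1/6, d'=-7/2
row 2: denom=8−1·1/6=47/6; d'=(28−1·-7/2)/(47/6)=189/47
row 3: denom=8−3·18/47=322/47; d'=(-40−3·189/47)/(322/47)=-2447/322
back: M3=-2447/322
back: M2=189/47−18/47·-2447/322=1116/161
back: M1=-7/2−1/6·1116/161=-1499/322
M: M0=0, M1=-1499/322, M2=1116/161, M3=-2447/322, M4=0
seg 0: a=4, c=M0/2=0, d=(M1−M0)/(6·2)=-1499/3864, b=Δ0−h0·(2M0+M1)/6=508/483
seg 1: a=3, c=M1/2=-1499/644, d=(M2−M1)/(6·1)=533/276, b=Δ1−h1·(2M1+M2)/6=-3481/966
seg 2: a=-1, c=M2/2=558/161, d=(M3−M2)/(6·3)=-4679/5796, b=Δ2−h2·(2M2+M3)/6=-4763/1932
seg 3: a=1, c=M3/2=-2447/644, d=(M4−M3)/(6·1)=2447/1932, b=Δ3−h3·(2M3+M4)/6=-3349/966
t_q=27/4 → seg 3, τ=3/4; S=1+-3349/966·τ+-2447/644·τ²+2447/1932·τ³=-132021/41216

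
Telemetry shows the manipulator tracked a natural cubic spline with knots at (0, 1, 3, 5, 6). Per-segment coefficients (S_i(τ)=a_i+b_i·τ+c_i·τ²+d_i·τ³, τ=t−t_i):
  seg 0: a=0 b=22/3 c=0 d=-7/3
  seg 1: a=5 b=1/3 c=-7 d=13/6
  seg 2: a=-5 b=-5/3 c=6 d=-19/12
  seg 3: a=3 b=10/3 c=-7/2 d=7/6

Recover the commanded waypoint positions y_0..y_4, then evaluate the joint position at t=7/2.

y_0=0 y_1=5 y_2=-5 y_3=3 y_4=4
S(7/2) = -145/32

y_0 = S_0(0) = a_0 = 0
y_1 = S_1(0) = a_1 = 5
y_2 = S_2(0) = a_2 = -5
y_3 = S_3(0) = a_3 = 3
y_4 = S_3(1) = 4
t_q=7/2 is in segment 2 (τ=1/2); S_2(τ)=-145/32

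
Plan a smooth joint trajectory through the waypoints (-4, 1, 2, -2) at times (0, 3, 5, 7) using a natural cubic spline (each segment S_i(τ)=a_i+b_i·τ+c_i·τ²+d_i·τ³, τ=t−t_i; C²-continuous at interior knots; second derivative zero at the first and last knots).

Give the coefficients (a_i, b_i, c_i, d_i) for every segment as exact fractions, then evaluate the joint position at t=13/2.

Δ: Δ0=5/3, Δ1=1/2, Δ2=-2
row 1: diag=10, rhs=-7; c'=1/5, d'=-7/10
row 2: denom=8−2·1/5=38/5; d'=(-15−2·-7/10)/(38/5)=-34/19
back: M2=-34/19
back: M1=-7/10−1/5·-34/19=-13/38
M: M0=0, M1=-13/38, M2=-34/19, M3=0
seg 0: a=-4, c=M0/2=0, d=(M1−M0)/(6·3)=-13/684, b=Δ0−h0·(2M0+M1)/6=419/228
seg 1: a=1, c=M1/2=-13/76, d=(M2−M1)/(6·2)=-55/456, b=Δ1−h1·(2M1+M2)/6=151/114
seg 2: a=2, c=M2/2=-17/19, d=(M3−M2)/(6·2)=17/114, b=Δ2−h2·(2M2+M3)/6=-46/57
t_q=13/2 → seg 2, τ=3/2; S=2+-46/57·τ+-17/19·τ²+17/114·τ³=-219/304

  seg 0: a=-4 b=419/228 c=0 d=-13/684
  seg 1: a=1 b=151/114 c=-13/76 d=-55/456
  seg 2: a=2 b=-46/57 c=-17/19 d=17/114
S(13/2) = -219/304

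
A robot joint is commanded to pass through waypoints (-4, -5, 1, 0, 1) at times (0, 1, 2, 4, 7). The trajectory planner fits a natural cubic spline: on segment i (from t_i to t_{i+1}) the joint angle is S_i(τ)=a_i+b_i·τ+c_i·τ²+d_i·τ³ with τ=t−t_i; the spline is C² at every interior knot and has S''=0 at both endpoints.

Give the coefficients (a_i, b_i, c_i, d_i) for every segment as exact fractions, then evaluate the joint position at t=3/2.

Δ: Δ0=-1, Δ1=6, Δ2=-1/2, Δ3=1/3
row 1: diag=4, rhs=42; c'=1/4, d'=21/2
row 2: denom=6−1·1/4=23/4; d'=(-39−1·21/2)/(23/4)=-198/23
row 3: denom=10−2·8/23=214/23; d'=(5−2·-198/23)/(214/23)=511/214
back: M3=511/214
back: M2=-198/23−8/23·511/214=-1010/107
back: M1=21/2−1/4·-1010/107=1376/107
M: M0=0, M1=1376/107, M2=-1010/107, M3=511/214, M4=0
seg 0: a=-4, c=M0/2=0, d=(M1−M0)/(6·1)=688/321, b=Δ0−h0·(2M0+M1)/6=-1009/321
seg 1: a=-5, c=M1/2=688/107, d=(M2−M1)/(6·1)=-1193/321, b=Δ1−h1·(2M1+M2)/6=1055/321
seg 2: a=1, c=M2/2=-505/107, d=(M3−M2)/(6·2)=2531/2568, b=Δ2−h2·(2M2+M3)/6=1604/321
seg 3: a=0, c=M3/2=511/428, d=(M4−M3)/(6·3)=-511/3852, b=Δ3−h3·(2M3+M4)/6=-1319/642
t_q=3/2 → seg 1, τ=1/2; S=-5+1055/321·τ+688/107·τ²+-1193/321·τ³=-1895/856

  seg 0: a=-4 b=-1009/321 c=0 d=688/321
  seg 1: a=-5 b=1055/321 c=688/107 d=-1193/321
  seg 2: a=1 b=1604/321 c=-505/107 d=2531/2568
  seg 3: a=0 b=-1319/642 c=511/428 d=-511/3852
S(3/2) = -1895/856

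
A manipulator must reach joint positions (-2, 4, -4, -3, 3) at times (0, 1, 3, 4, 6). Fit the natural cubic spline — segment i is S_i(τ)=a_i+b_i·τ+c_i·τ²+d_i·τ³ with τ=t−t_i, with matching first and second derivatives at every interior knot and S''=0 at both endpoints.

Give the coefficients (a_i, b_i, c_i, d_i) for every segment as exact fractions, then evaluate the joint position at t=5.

Δ: Δ0=6, Δ1=-4, Δ2=1, Δ3=3
row 1: diag=6, rhs=-60; c'=1/3, d'=-10
row 2: denom=6−2·1/3=16/3; d'=(30−2·-10)/(16/3)=75/8
row 3: denom=6−1·3/16=93/16; d'=(12−1·75/8)/(93/16)=14/31
back: M3=14/31
back: M2=75/8−3/16·14/31=288/31
back: M1=-10−1/3·288/31=-406/31
M: M0=0, M1=-406/31, M2=288/31, M3=14/31, M4=0
seg 0: a=-2, c=M0/2=0, d=(M1−M0)/(6·1)=-203/93, b=Δ0−h0·(2M0+M1)/6=761/93
seg 1: a=4, c=M1/2=-203/31, d=(M2−M1)/(6·2)=347/186, b=Δ1−h1·(2M1+M2)/6=152/93
seg 2: a=-4, c=M2/2=144/31, d=(M3−M2)/(6·1)=-137/93, b=Δ2−h2·(2M2+M3)/6=-202/93
seg 3: a=-3, c=M3/2=7/31, d=(M4−M3)/(6·2)=-7/186, b=Δ3−h3·(2M3+M4)/6=251/93
t_q=5 → seg 3, τ=1; S=-3+251/93·τ+7/31·τ²+-7/186·τ³=-7/62

  seg 0: a=-2 b=761/93 c=0 d=-203/93
  seg 1: a=4 b=152/93 c=-203/31 d=347/186
  seg 2: a=-4 b=-202/93 c=144/31 d=-137/93
  seg 3: a=-3 b=251/93 c=7/31 d=-7/186
S(5) = -7/62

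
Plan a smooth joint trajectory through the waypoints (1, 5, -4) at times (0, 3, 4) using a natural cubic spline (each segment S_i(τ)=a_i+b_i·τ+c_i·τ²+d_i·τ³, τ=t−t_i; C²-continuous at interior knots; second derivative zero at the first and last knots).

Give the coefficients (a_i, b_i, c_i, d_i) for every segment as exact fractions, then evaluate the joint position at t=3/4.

Δ: Δ0=4/3, Δ1=-9
row 1: diag=8, rhs=-62; c'=1/8, d'=-31/4
back: M1=-31/4
M: M0=0, M1=-31/4, M2=0
seg 0: a=1, c=M0/2=0, d=(M1−M0)/(6·3)=-31/72, b=Δ0−h0·(2M0+M1)/6=125/24
seg 1: a=5, c=M1/2=-31/8, d=(M2−M1)/(6·1)=31/24, b=Δ1−h1·(2M1+M2)/6=-77/12
t_q=3/4 → seg 0, τ=3/4; S=1+125/24·τ+0·τ²+-31/72·τ³=2419/512

  seg 0: a=1 b=125/24 c=0 d=-31/72
  seg 1: a=5 b=-77/12 c=-31/8 d=31/24
S(3/4) = 2419/512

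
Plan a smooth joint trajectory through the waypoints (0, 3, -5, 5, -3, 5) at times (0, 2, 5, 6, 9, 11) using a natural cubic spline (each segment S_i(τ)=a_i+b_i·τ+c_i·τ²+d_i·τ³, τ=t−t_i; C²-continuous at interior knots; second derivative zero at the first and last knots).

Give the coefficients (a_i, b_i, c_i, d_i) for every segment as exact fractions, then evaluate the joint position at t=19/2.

  seg 0: a=0 b=4075/1098 c=0 d=-607/1098
  seg 1: a=3 b=-3209/1098 c=-607/183 d=11207/9882
  seg 2: a=-5 b=4280/549 c=7565/1098 d=-1715/366
  seg 3: a=5 b=8255/1098 c=-3935/549 d=12427/9882
  seg 4: a=-3 b=-842/549 c=1519/366 d=-1519/2196
S(19/2) = -16489/5856

Δ: Δ0=3/2, Δ1=-8/3, Δ2=10, Δ3=-8/3, Δ4=4
row 1: diag=10, rhs=-25; c'=3/10, d'=-5/2
row 2: denom=8−3·3/10=71/10; d'=(76−3·-5/2)/(71/10)=835/71
row 3: denom=8−1·10/71=558/71; d'=(-76−1·835/71)/(558/71)=-67/6
row 4: denom=10−3·71/186=549/62; d'=(40−3·-67/6)/(549/62)=1519/183
back: M4=1519/183
back: M3=-67/6−71/186·1519/183=-7870/549
back: M2=835/71−10/71·-7870/549=7565/549
back: M1=-5/2−3/10·7565/549=-1214/183
M: M0=0, M1=-1214/183, M2=7565/549, M3=-7870/549, M4=1519/183, M5=0
seg 0: a=0, c=M0/2=0, d=(M1−M0)/(6·2)=-607/1098, b=Δ0−h0·(2M0+M1)/6=4075/1098
seg 1: a=3, c=M1/2=-607/183, d=(M2−M1)/(6·3)=11207/9882, b=Δ1−h1·(2M1+M2)/6=-3209/1098
seg 2: a=-5, c=M2/2=7565/1098, d=(M3−M2)/(6·1)=-1715/366, b=Δ2−h2·(2M2+M3)/6=4280/549
seg 3: a=5, c=M3/2=-3935/549, d=(M4−M3)/(6·3)=12427/9882, b=Δ3−h3·(2M3+M4)/6=8255/1098
seg 4: a=-3, c=M4/2=1519/366, d=(M5−M4)/(6·2)=-1519/2196, b=Δ4−h4·(2M4+M5)/6=-842/549
t_q=19/2 → seg 4, τ=1/2; S=-3+-842/549·τ+1519/366·τ²+-1519/2196·τ³=-16489/5856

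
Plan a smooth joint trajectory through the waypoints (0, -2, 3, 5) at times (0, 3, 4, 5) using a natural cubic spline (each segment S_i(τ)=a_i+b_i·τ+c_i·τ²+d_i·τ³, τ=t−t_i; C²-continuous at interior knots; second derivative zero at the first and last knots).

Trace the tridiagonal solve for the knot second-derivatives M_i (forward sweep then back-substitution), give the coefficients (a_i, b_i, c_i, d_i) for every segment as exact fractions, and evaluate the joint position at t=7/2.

Δ: Δ0=-2/3, Δ1=5, Δ2=2
row 1: diag=8, rhs=34; c'=1/8, d'=17/4
row 2: denom=4−1·1/8=31/8; d'=(-18−1·17/4)/(31/8)=-178/31
back: M2=-178/31
back: M1=17/4−1/8·-178/31=154/31
M: M0=0, M1=154/31, M2=-178/31, M3=0
seg 0: a=0, c=M0/2=0, d=(M1−M0)/(6·3)=77/279, b=Δ0−h0·(2M0+M1)/6=-293/93
seg 1: a=-2, c=M1/2=77/31, d=(M2−M1)/(6·1)=-166/93, b=Δ1−h1·(2M1+M2)/6=400/93
seg 2: a=3, c=M2/2=-89/31, d=(M3−M2)/(6·1)=89/93, b=Δ2−h2·(2M2+M3)/6=364/93
t_q=7/2 → seg 1, τ=1/2; S=-2+400/93·τ+77/31·τ²+-166/93·τ³=17/31

  seg 0: a=0 b=-293/93 c=0 d=77/279
  seg 1: a=-2 b=400/93 c=77/31 d=-166/93
  seg 2: a=3 b=364/93 c=-89/31 d=89/93
S(7/2) = 17/31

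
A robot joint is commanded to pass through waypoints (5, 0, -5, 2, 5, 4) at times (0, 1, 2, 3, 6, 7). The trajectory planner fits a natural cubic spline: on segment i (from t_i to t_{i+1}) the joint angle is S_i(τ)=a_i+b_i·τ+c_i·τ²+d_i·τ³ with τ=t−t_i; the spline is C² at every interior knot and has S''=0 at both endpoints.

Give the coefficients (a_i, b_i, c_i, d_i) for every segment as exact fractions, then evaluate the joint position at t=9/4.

  seg 0: a=5 b=-251/61 c=0 d=-54/61
  seg 1: a=0 b=-413/61 c=-162/61 d=270/61
  seg 2: a=-5 b=73/61 c=648/61 d=-294/61
  seg 3: a=2 b=487/61 c=-234/61 d=92/183
  seg 4: a=5 b=-89/61 c=42/61 d=-14/61
S(9/4) = -8027/1952

Δ: Δ0=-5, Δ1=-5, Δ2=7, Δ3=1, Δ4=-1
row 1: diag=4, rhs=0; c'=1/4, d'=0
row 2: denom=4−1·1/4=15/4; d'=(72−1·0)/(15/4)=96/5
row 3: denom=8−1·4/15=116/15; d'=(-36−1·96/5)/(116/15)=-207/29
row 4: denom=8−3·45/116=793/116; d'=(-12−3·-207/29)/(793/116)=84/61
back: M4=84/61
back: M3=-207/29−45/116·84/61=-468/61
back: M2=96/5−4/15·-468/61=1296/61
back: M1=0−1/4·1296/61=-324/61
M: M0=0, M1=-324/61, M2=1296/61, M3=-468/61, M4=84/61, M5=0
seg 0: a=5, c=M0/2=0, d=(M1−M0)/(6·1)=-54/61, b=Δ0−h0·(2M0+M1)/6=-251/61
seg 1: a=0, c=M1/2=-162/61, d=(M2−M1)/(6·1)=270/61, b=Δ1−h1·(2M1+M2)/6=-413/61
seg 2: a=-5, c=M2/2=648/61, d=(M3−M2)/(6·1)=-294/61, b=Δ2−h2·(2M2+M3)/6=73/61
seg 3: a=2, c=M3/2=-234/61, d=(M4−M3)/(6·3)=92/183, b=Δ3−h3·(2M3+M4)/6=487/61
seg 4: a=5, c=M4/2=42/61, d=(M5−M4)/(6·1)=-14/61, b=Δ4−h4·(2M4+M5)/6=-89/61
t_q=9/4 → seg 2, τ=1/4; S=-5+73/61·τ+648/61·τ²+-294/61·τ³=-8027/1952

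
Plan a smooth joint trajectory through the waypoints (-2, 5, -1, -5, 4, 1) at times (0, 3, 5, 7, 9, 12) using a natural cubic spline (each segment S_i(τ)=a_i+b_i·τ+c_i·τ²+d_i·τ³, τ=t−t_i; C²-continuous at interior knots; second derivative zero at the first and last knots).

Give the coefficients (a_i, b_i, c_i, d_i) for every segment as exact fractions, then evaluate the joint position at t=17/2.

  seg 0: a=-2 b=2647/672 c=0 d=-1079/6048
  seg 1: a=5 b=-295/336 c=-1079/672 d=61/224
  seg 2: a=-1 b=-1355/336 c=19/672 d=83/168
  seg 3: a=-5 b=225/112 c=2011/672 d=-587/672
  seg 4: a=4 b=1175/336 c=-1511/672 d=1511/6048
S(17/2) = 3223/1792

Δ: Δ0=7/3, Δ1=-3, Δ2=-2, Δ3=9/2, Δ4=-1
row 1: diag=10, rhs=-32; c'=1/5, d'=-16/5
row 2: denom=8−2·1/5=38/5; d'=(6−2·-16/5)/(38/5)=31/19
row 3: denom=8−2·5/19=142/19; d'=(39−2·31/19)/(142/19)=679/142
row 4: denom=10−2·19/71=672/71; d'=(-33−2·679/142)/(672/71)=-1511/336
back: M4=-1511/336
back: M3=679/142−19/71·-1511/336=2011/336
back: M2=31/19−5/19·2011/336=19/336
back: M1=-16/5−1/5·19/336=-1079/336
M: M0=0, M1=-1079/336, M2=19/336, M3=2011/336, M4=-1511/336, M5=0
seg 0: a=-2, c=M0/2=0, d=(M1−M0)/(6·3)=-1079/6048, b=Δ0−h0·(2M0+M1)/6=2647/672
seg 1: a=5, c=M1/2=-1079/672, d=(M2−M1)/(6·2)=61/224, b=Δ1−h1·(2M1+M2)/6=-295/336
seg 2: a=-1, c=M2/2=19/672, d=(M3−M2)/(6·2)=83/168, b=Δ2−h2·(2M2+M3)/6=-1355/336
seg 3: a=-5, c=M3/2=2011/672, d=(M4−M3)/(6·2)=-587/672, b=Δ3−h3·(2M3+M4)/6=225/112
seg 4: a=4, c=M4/2=-1511/672, d=(M5−M4)/(6·3)=1511/6048, b=Δ4−h4·(2M4+M5)/6=1175/336
t_q=17/2 → seg 3, τ=3/2; S=-5+225/112·τ+2011/672·τ²+-587/672·τ³=3223/1792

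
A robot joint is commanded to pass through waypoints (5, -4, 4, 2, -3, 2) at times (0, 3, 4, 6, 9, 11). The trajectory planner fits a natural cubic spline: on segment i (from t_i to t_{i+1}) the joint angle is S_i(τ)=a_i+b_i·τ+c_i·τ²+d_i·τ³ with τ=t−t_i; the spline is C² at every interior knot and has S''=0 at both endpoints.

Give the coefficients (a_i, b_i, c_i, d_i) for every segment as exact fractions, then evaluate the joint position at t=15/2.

Δ: Δ0=-3, Δ1=8, Δ2=-1, Δ3=-5/3, Δ4=5/2
row 1: diag=8, rhs=66; c'=1/8, d'=33/4
row 2: denom=6−1·1/8=47/8; d'=(-54−1·33/4)/(47/8)=-498/47
row 3: denom=10−2·16/47=438/47; d'=(-4−2·-498/47)/(438/47)=404/219
row 4: denom=10−3·47/146=1319/146; d'=(25−3·404/219)/(1319/146)=2842/1319
back: M4=2842/1319
back: M3=404/219−47/146·2842/1319=4555/3957
back: M2=-498/47−16/47·4555/3957=-43478/3957
back: M1=33/4−1/8·-43478/3957=38080/3957
M: M0=0, M1=38080/3957, M2=-43478/3957, M3=4555/3957, M4=2842/1319, M5=0
seg 0: a=5, c=M0/2=0, d=(M1−M0)/(6·3)=19040/35613, b=Δ0−h0·(2M0+M1)/6=-30911/3957
seg 1: a=-4, c=M1/2=19040/3957, d=(M2−M1)/(6·1)=-4531/1319, b=Δ1−h1·(2M1+M2)/6=26209/3957
seg 2: a=4, c=M2/2=-21739/3957, d=(M3−M2)/(6·2)=5337/5276, b=Δ2−h2·(2M2+M3)/6=23510/3957
seg 3: a=2, c=M3/2=4555/7914, d=(M4−M3)/(6·3)=3971/71226, b=Δ3−h3·(2M3+M4)/6=-15413/3957
seg 4: a=-3, c=M4/2=1421/1319, d=(M5−M4)/(6·2)=-1421/7914, b=Δ4−h4·(2M4+M5)/6=8417/7914
t_q=15/2 → seg 3, τ=3/2; S=2+-15413/3957·τ+4555/7914·τ²+3971/71226·τ³=-49795/21104

  seg 0: a=5 b=-30911/3957 c=0 d=19040/35613
  seg 1: a=-4 b=26209/3957 c=19040/3957 d=-4531/1319
  seg 2: a=4 b=23510/3957 c=-21739/3957 d=5337/5276
  seg 3: a=2 b=-15413/3957 c=4555/7914 d=3971/71226
  seg 4: a=-3 b=8417/7914 c=1421/1319 d=-1421/7914
S(15/2) = -49795/21104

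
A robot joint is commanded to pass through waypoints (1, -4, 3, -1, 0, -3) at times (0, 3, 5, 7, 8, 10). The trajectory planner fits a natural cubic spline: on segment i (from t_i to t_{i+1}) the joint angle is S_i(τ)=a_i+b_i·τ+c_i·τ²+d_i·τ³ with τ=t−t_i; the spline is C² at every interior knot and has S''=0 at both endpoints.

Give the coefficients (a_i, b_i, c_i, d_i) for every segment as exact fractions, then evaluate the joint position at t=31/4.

  seg 0: a=1 b=-28207/7260 c=0 d=5369/21780
  seg 1: a=-4 b=10057/3630 c=5369/2420 d=-13459/14520
  seg 2: a=3 b=947/1815 c=-809/242 d=3779/3630
  seg 3: a=-1 b=-59/165 c=3513/1210 d=-5611/3630
  seg 4: a=0 b=2947/3630 c=-1049/605 d=1049/3630
S(31/4) = -22239/77440

Δ: Δ0=-5/3, Δ1=7/2, Δ2=-2, Δ3=1, Δ4=-3/2
row 1: diag=10, rhs=31; c'=1/5, d'=31/10
row 2: denom=8−2·1/5=38/5; d'=(-33−2·31/10)/(38/5)=-98/19
row 3: denom=6−2·5/19=104/19; d'=(18−2·-98/19)/(104/19)=269/52
row 4: denom=6−1·19/104=605/104; d'=(-15−1·269/52)/(605/104)=-2098/605
back: M4=-2098/605
back: M3=269/52−19/104·-2098/605=3513/605
back: M2=-98/19−5/19·3513/605=-809/121
back: M1=31/10−1/5·-809/121=5369/1210
M: M0=0, M1=5369/1210, M2=-809/121, M3=3513/605, M4=-2098/605, M5=0
seg 0: a=1, c=M0/2=0, d=(M1−M0)/(6·3)=5369/21780, b=Δ0−h0·(2M0+M1)/6=-28207/7260
seg 1: a=-4, c=M1/2=5369/2420, d=(M2−M1)/(6·2)=-13459/14520, b=Δ1−h1·(2M1+M2)/6=10057/3630
seg 2: a=3, c=M2/2=-809/242, d=(M3−M2)/(6·2)=3779/3630, b=Δ2−h2·(2M2+M3)/6=947/1815
seg 3: a=-1, c=M3/2=3513/1210, d=(M4−M3)/(6·1)=-5611/3630, b=Δ3−h3·(2M3+M4)/6=-59/165
seg 4: a=0, c=M4/2=-1049/605, d=(M5−M4)/(6·2)=1049/3630, b=Δ4−h4·(2M4+M5)/6=2947/3630
t_q=31/4 → seg 3, τ=3/4; S=-1+-59/165·τ+3513/1210·τ²+-5611/3630·τ³=-22239/77440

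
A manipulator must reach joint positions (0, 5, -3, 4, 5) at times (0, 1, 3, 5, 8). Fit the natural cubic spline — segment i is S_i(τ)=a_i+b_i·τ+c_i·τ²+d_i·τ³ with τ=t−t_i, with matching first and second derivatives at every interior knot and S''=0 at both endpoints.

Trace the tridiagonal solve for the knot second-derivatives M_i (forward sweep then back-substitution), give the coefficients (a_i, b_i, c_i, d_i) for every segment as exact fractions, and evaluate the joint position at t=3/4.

Δ: Δ0=5, Δ1=-4, Δ2=7/2, Δ3=1/3
row 1: diag=6, rhs=-54; c'=1/3, d'=-9
row 2: denom=8−2·1/3=22/3; d'=(45−2·-9)/(22/3)=189/22
row 3: denom=10−2·3/11=104/11; d'=(-19−2·189/22)/(104/11)=-199/52
back: M3=-199/52
back: M2=189/22−3/11·-199/52=501/52
back: M1=-9−1/3·501/52=-635/52
M: M0=0, M1=-635/52, M2=501/52, M3=-199/52, M4=0
seg 0: a=0, c=M0/2=0, d=(M1−M0)/(6·1)=-635/312, b=Δ0−h0·(2M0+M1)/6=2195/312
seg 1: a=5, c=M1/2=-635/104, d=(M2−M1)/(6·2)=71/39, b=Δ1−h1·(2M1+M2)/6=145/156
seg 2: a=-3, c=M2/2=501/104, d=(M3−M2)/(6·2)=-175/156, b=Δ2−h2·(2M2+M3)/6=-257/156
seg 3: a=4, c=M3/2=-199/104, d=(M4−M3)/(6·3)=199/936, b=Δ3−h3·(2M3+M4)/6=649/156
t_q=3/4 → seg 0, τ=3/4; S=0+2195/312·τ+0·τ²+-635/312·τ³=29405/6656

  seg 0: a=0 b=2195/312 c=0 d=-635/312
  seg 1: a=5 b=145/156 c=-635/104 d=71/39
  seg 2: a=-3 b=-257/156 c=501/104 d=-175/156
  seg 3: a=4 b=649/156 c=-199/104 d=199/936
S(3/4) = 29405/6656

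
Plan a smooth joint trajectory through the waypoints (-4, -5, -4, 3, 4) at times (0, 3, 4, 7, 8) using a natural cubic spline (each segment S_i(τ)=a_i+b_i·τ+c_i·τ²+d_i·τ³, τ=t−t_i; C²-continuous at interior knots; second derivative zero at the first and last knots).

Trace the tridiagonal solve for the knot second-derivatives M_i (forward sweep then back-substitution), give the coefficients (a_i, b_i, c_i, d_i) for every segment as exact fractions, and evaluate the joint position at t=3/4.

Δ: Δ0=-1/3, Δ1=1, Δ2=7/3, Δ3=1
row 1: diag=8, rhs=8; c'=1/8, d'=1
row 2: denom=8−1·1/8=63/8; d'=(8−1·1)/(63/8)=8/9
row 3: denom=8−3·8/21=48/7; d'=(-8−3·8/9)/(48/7)=-14/9
back: M3=-14/9
back: M2=8/9−8/21·-14/9=40/27
back: M1=1−1/8·40/27=22/27
M: M0=0, M1=22/27, M2=40/27, M3=-14/9, M4=0
seg 0: a=-4, c=M0/2=0, d=(M1−M0)/(6·3)=11/243, b=Δ0−h0·(2M0+M1)/6=-20/27
seg 1: a=-5, c=M1/2=11/27, d=(M2−M1)/(6·1)=1/9, b=Δ1−h1·(2M1+M2)/6=13/27
seg 2: a=-4, c=M2/2=20/27, d=(M3−M2)/(6·3)=-41/243, b=Δ2−h2·(2M2+M3)/6=44/27
seg 3: a=3, c=M3/2=-7/9, d=(M4−M3)/(6·1)=7/27, b=Δ3−h3·(2M3+M4)/6=41/27
t_q=3/4 → seg 0, τ=3/4; S=-4+-20/27·τ+0·τ²+11/243·τ³=-871/192

  seg 0: a=-4 b=-20/27 c=0 d=11/243
  seg 1: a=-5 b=13/27 c=11/27 d=1/9
  seg 2: a=-4 b=44/27 c=20/27 d=-41/243
  seg 3: a=3 b=41/27 c=-7/9 d=7/27
S(3/4) = -871/192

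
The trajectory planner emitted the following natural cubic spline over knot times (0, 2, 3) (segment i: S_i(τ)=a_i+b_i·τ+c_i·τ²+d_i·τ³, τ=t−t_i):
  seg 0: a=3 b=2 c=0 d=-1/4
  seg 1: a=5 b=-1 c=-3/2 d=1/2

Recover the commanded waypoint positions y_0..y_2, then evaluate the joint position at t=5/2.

y_0 = S_0(0) = a_0 = 3
y_1 = S_1(0) = a_1 = 5
y_2 = S_1(1) = 3
t_q=5/2 is in segment 1 (τ=1/2); S_1(τ)=67/16

y_0=3 y_1=5 y_2=3
S(5/2) = 67/16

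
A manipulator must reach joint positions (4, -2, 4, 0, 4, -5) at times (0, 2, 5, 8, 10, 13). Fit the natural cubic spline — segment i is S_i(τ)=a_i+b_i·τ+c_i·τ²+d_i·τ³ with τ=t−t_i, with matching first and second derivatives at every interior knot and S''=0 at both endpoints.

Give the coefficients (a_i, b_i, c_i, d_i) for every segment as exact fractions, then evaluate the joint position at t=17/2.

  seg 0: a=4 b=-1183/271 c=0 d=185/542
  seg 1: a=-2 b=-73/271 c=555/271 d=-350/813
  seg 2: a=4 b=107/271 c=-495/271 d=3050/7317
  seg 3: a=0 b=187/271 c=1565/813 d=-2065/3252
  seg 4: a=4 b=626/813 c=-3065/1626 d=3065/14634
S(17/2) = 6477/8672

Δ: Δ0=-3, Δ1=2, Δ2=-4/3, Δ3=2, Δ4=-3
row 1: diag=10, rhs=30; c'=3/10, d'=3
row 2: denom=12−3·3/10=111/10; d'=(-20−3·3)/(111/10)=-290/111
row 3: denom=10−3·10/37=340/37; d'=(20−3·-290/111)/(340/37)=103/34
row 4: denom=10−2·37/170=813/85; d'=(-30−2·103/34)/(813/85)=-3065/813
back: M4=-3065/813
back: M3=103/34−37/170·-3065/813=3130/813
back: M2=-290/111−10/37·3130/813=-990/271
back: M1=3−3/10·-990/271=1110/271
M: M0=0, M1=1110/271, M2=-990/271, M3=3130/813, M4=-3065/813, M5=0
seg 0: a=4, c=M0/2=0, d=(M1−M0)/(6·2)=185/542, b=Δ0−h0·(2M0+M1)/6=-1183/271
seg 1: a=-2, c=M1/2=555/271, d=(M2−M1)/(6·3)=-350/813, b=Δ1−h1·(2M1+M2)/6=-73/271
seg 2: a=4, c=M2/2=-495/271, d=(M3−M2)/(6·3)=3050/7317, b=Δ2−h2·(2M2+M3)/6=107/271
seg 3: a=0, c=M3/2=1565/813, d=(M4−M3)/(6·2)=-2065/3252, b=Δ3−h3·(2M3+M4)/6=187/271
seg 4: a=4, c=M4/2=-3065/1626, d=(M5−M4)/(6·3)=3065/14634, b=Δ4−h4·(2M4+M5)/6=626/813
t_q=17/2 → seg 3, τ=1/2; S=0+187/271·τ+1565/813·τ²+-2065/3252·τ³=6477/8672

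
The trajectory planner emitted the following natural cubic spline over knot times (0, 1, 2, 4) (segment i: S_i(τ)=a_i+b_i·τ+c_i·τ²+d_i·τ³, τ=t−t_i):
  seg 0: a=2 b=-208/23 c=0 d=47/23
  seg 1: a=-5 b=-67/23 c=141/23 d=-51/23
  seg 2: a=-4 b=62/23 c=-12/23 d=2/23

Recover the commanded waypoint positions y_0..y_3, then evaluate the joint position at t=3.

y_0 = S_0(0) = a_0 = 2
y_1 = S_1(0) = a_1 = -5
y_2 = S_2(0) = a_2 = -4
y_3 = S_2(2) = 0
t_q=3 is in segment 2 (τ=1); S_2(τ)=-40/23

y_0=2 y_1=-5 y_2=-4 y_3=0
S(3) = -40/23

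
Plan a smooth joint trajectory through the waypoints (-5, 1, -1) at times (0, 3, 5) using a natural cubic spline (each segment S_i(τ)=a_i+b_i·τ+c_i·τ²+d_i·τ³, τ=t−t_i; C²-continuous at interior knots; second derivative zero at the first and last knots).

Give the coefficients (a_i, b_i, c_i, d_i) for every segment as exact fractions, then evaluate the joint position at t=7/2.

Δ: Δ0=2, Δ1=-1
row 1: diag=10, rhs=-18; c'=1/5, d'=-9/5
back: M1=-9/5
M: M0=0, M1=-9/5, M2=0
seg 0: a=-5, c=M0/2=0, d=(M1−M0)/(6·3)=-1/10, b=Δ0−h0·(2M0+M1)/6=29/10
seg 1: a=1, c=M1/2=-9/10, d=(M2−M1)/(6·2)=3/20, b=Δ1−h1·(2M1+M2)/6=1/5
t_q=7/2 → seg 1, τ=1/2; S=1+1/5·τ+-9/10·τ²+3/20·τ³=143/160

  seg 0: a=-5 b=29/10 c=0 d=-1/10
  seg 1: a=1 b=1/5 c=-9/10 d=3/20
S(7/2) = 143/160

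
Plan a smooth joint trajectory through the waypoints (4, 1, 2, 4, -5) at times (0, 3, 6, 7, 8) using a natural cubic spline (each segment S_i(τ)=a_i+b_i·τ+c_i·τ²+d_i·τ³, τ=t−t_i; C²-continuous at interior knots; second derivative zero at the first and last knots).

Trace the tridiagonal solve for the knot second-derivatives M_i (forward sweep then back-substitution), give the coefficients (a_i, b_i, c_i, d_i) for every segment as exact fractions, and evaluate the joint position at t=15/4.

  seg 0: a=4 b=-43/48 c=0 d=-5/432
  seg 1: a=1 b=-29/24 c=-5/48 d=89/432
  seg 2: a=2 b=179/48 c=7/4 d=-167/48
  seg 3: a=4 b=-77/24 c=-139/16 d=139/48
S(15/4) = 125/1024

Δ: Δ0=-1, Δ1=1/3, Δ2=2, Δ3=-9
row 1: diag=12, rhs=8; c'=1/4, d'=2/3
row 2: denom=8−3·1/4=29/4; d'=(10−3·2/3)/(29/4)=32/29
row 3: denom=4−1·4/29=112/29; d'=(-66−1·32/29)/(112/29)=-139/8
back: M3=-139/8
back: M2=32/29−4/29·-139/8=7/2
back: M1=2/3−1/4·7/2=-5/24
M: M0=0, M1=-5/24, M2=7/2, M3=-139/8, M4=0
seg 0: a=4, c=M0/2=0, d=(M1−M0)/(6·3)=-5/432, b=Δ0−h0·(2M0+M1)/6=-43/48
seg 1: a=1, c=M1/2=-5/48, d=(M2−M1)/(6·3)=89/432, b=Δ1−h1·(2M1+M2)/6=-29/24
seg 2: a=2, c=M2/2=7/4, d=(M3−M2)/(6·1)=-167/48, b=Δ2−h2·(2M2+M3)/6=179/48
seg 3: a=4, c=M3/2=-139/16, d=(M4−M3)/(6·1)=139/48, b=Δ3−h3·(2M3+M4)/6=-77/24
t_q=15/4 → seg 1, τ=3/4; S=1+-29/24·τ+-5/48·τ²+89/432·τ³=125/1024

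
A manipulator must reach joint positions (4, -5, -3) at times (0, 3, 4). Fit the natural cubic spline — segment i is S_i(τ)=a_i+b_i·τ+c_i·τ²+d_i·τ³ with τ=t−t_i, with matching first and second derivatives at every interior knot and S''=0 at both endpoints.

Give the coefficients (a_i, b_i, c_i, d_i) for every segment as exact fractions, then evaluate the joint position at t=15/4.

Δ: Δ0=-3, Δ1=2
row 1: diag=8, rhs=30; c'=1/8, d'=15/4
back: M1=15/4
M: M0=0, M1=15/4, M2=0
seg 0: a=4, c=M0/2=0, d=(M1−M0)/(6·3)=5/24, b=Δ0−h0·(2M0+M1)/6=-39/8
seg 1: a=-5, c=M1/2=15/8, d=(M2−M1)/(6·1)=-5/8, b=Δ1−h1·(2M1+M2)/6=3/4
t_q=15/4 → seg 1, τ=3/4; S=-5+3/4·τ+15/8·τ²+-5/8·τ³=-1867/512

  seg 0: a=4 b=-39/8 c=0 d=5/24
  seg 1: a=-5 b=3/4 c=15/8 d=-5/8
S(15/4) = -1867/512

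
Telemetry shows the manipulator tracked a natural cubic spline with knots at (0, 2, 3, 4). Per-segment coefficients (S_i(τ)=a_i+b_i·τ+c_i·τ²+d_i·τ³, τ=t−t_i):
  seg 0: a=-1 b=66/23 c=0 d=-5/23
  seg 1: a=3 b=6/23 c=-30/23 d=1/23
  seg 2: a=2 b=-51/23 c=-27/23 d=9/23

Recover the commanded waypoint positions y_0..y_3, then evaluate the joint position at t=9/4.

y_0 = S_0(0) = a_0 = -1
y_1 = S_1(0) = a_1 = 3
y_2 = S_2(0) = a_2 = 2
y_3 = S_2(1) = -1
t_q=9/4 is in segment 1 (τ=1/4); S_1(τ)=191/64

y_0=-1 y_1=3 y_2=2 y_3=-1
S(9/4) = 191/64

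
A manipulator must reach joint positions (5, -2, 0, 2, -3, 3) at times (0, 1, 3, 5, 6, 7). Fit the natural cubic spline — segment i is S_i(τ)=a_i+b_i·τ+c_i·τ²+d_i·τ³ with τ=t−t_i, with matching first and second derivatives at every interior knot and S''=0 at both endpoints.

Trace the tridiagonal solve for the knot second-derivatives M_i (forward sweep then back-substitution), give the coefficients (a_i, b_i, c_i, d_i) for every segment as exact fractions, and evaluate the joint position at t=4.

  seg 0: a=5 b=-1904/229 c=0 d=301/229
  seg 1: a=-2 b=-1001/229 c=903/229 d=-144/229
  seg 2: a=0 b=883/229 c=39/229 d=-183/229
  seg 3: a=2 b=-1157/229 c=-1059/229 d=1071/229
  seg 4: a=-3 b=-62/229 c=2154/229 d=-718/229
S(4) = 739/229

Δ: Δ0=-7, Δ1=1, Δ2=1, Δ3=-5, Δ4=6
row 1: diag=6, rhs=48; c'=1/3, d'=8
row 2: denom=8−2·1/3=22/3; d'=(0−2·8)/(22/3)=-24/11
row 3: denom=6−2·3/11=60/11; d'=(-36−2·-24/11)/(60/11)=-29/5
row 4: denom=4−1·11/60=229/60; d'=(66−1·-29/5)/(229/60)=4308/229
back: M4=4308/229
back: M3=-29/5−11/60·4308/229=-2118/229
back: M2=-24/11−3/11·-2118/229=78/229
back: M1=8−1/3·78/229=1806/229
M: M0=0, M1=1806/229, M2=78/229, M3=-2118/229, M4=4308/229, M5=0
seg 0: a=5, c=M0/2=0, d=(M1−M0)/(6·1)=301/229, b=Δ0−h0·(2M0+M1)/6=-1904/229
seg 1: a=-2, c=M1/2=903/229, d=(M2−M1)/(6·2)=-144/229, b=Δ1−h1·(2M1+M2)/6=-1001/229
seg 2: a=0, c=M2/2=39/229, d=(M3−M2)/(6·2)=-183/229, b=Δ2−h2·(2M2+M3)/6=883/229
seg 3: a=2, c=M3/2=-1059/229, d=(M4−M3)/(6·1)=1071/229, b=Δ3−h3·(2M3+M4)/6=-1157/229
seg 4: a=-3, c=M4/2=2154/229, d=(M5−M4)/(6·1)=-718/229, b=Δ4−h4·(2M4+M5)/6=-62/229
t_q=4 → seg 2, τ=1; S=0+883/229·τ+39/229·τ²+-183/229·τ³=739/229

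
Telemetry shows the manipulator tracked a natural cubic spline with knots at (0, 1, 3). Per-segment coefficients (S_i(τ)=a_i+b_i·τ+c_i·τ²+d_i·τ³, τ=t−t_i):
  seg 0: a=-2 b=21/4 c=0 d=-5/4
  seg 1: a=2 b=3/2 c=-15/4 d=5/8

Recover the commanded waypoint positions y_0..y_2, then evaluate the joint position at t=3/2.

y_0=-2 y_1=2 y_2=-5
S(3/2) = 121/64

y_0 = S_0(0) = a_0 = -2
y_1 = S_1(0) = a_1 = 2
y_2 = S_1(2) = -5
t_q=3/2 is in segment 1 (τ=1/2); S_1(τ)=121/64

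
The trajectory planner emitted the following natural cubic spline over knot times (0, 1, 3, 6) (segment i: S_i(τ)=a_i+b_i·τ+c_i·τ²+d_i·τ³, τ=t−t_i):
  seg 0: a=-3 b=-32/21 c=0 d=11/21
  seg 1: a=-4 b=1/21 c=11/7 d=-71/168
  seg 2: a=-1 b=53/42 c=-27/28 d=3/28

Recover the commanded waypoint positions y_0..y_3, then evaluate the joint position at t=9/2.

y_0=-3 y_1=-4 y_2=-1 y_3=-3
S(9/2) = -205/224

y_0 = S_0(0) = a_0 = -3
y_1 = S_1(0) = a_1 = -4
y_2 = S_2(0) = a_2 = -1
y_3 = S_2(3) = -3
t_q=9/2 is in segment 2 (τ=3/2); S_2(τ)=-205/224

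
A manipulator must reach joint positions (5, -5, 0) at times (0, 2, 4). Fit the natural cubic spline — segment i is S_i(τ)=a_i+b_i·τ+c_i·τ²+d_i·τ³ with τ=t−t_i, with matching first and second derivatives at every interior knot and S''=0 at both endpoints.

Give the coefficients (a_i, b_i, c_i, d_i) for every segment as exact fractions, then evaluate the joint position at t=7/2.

Δ: Δ0=-5, Δ1=5/2
row 1: diag=8, rhs=45; c'=1/4, d'=45/8
back: M1=45/8
M: M0=0, M1=45/8, M2=0
seg 0: a=5, c=M0/2=0, d=(M1−M0)/(6·2)=15/32, b=Δ0−h0·(2M0+M1)/6=-55/8
seg 1: a=-5, c=M1/2=45/16, d=(M2−M1)/(6·2)=-15/32, b=Δ1−h1·(2M1+M2)/6=-5/4
t_q=7/2 → seg 1, τ=3/2; S=-5+-5/4·τ+45/16·τ²+-15/32·τ³=-545/256

  seg 0: a=5 b=-55/8 c=0 d=15/32
  seg 1: a=-5 b=-5/4 c=45/16 d=-15/32
S(7/2) = -545/256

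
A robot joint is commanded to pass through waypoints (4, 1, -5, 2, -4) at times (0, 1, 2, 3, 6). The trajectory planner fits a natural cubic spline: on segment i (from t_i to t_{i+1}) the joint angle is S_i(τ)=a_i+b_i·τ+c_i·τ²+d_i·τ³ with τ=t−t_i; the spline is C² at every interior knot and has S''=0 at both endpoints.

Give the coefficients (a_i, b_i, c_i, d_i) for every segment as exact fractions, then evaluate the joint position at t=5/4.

Δ: Δ0=-3, Δ1=-6, Δ2=7, Δ3=-2
row 1: diag=4, rhs=-18; c'=1/4, d'=-9/2
row 2: denom=4−1·1/4=15/4; d'=(78−1·-9/2)/(15/4)=22
row 3: denom=8−1·4/15=116/15; d'=(-54−1·22)/(116/15)=-285/29
back: M3=-285/29
back: M2=22−4/15·-285/29=714/29
back: M1=-9/2−1/4·714/29=-309/29
M: M0=0, M1=-309/29, M2=714/29, M3=-285/29, M4=0
seg 0: a=4, c=M0/2=0, d=(M1−M0)/(6·1)=-103/58, b=Δ0−h0·(2M0+M1)/6=-71/58
seg 1: a=1, c=M1/2=-309/58, d=(M2−M1)/(6·1)=341/58, b=Δ1−h1·(2M1+M2)/6=-190/29
seg 2: a=-5, c=M2/2=357/29, d=(M3−M2)/(6·1)=-333/58, b=Δ2−h2·(2M2+M3)/6=25/58
seg 3: a=2, c=M3/2=-285/58, d=(M4−M3)/(6·3)=95/174, b=Δ3−h3·(2M3+M4)/6=227/29
t_q=5/4 → seg 1, τ=1/4; S=1+-190/29·τ+-309/58·τ²+341/58·τ³=-3263/3712

  seg 0: a=4 b=-71/58 c=0 d=-103/58
  seg 1: a=1 b=-190/29 c=-309/58 d=341/58
  seg 2: a=-5 b=25/58 c=357/29 d=-333/58
  seg 3: a=2 b=227/29 c=-285/58 d=95/174
S(5/4) = -3263/3712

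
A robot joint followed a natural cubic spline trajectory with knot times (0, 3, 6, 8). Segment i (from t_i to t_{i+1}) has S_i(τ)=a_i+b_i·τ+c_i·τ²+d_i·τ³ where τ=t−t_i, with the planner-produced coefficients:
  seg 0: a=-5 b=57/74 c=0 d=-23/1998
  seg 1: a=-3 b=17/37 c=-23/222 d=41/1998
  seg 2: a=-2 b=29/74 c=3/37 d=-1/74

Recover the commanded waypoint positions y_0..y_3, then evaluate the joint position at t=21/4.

y_0 = S_0(0) = a_0 = -5
y_1 = S_1(0) = a_1 = -3
y_2 = S_2(0) = a_2 = -2
y_3 = S_2(2) = -1
t_q=21/4 is in segment 1 (τ=9/4); S_1(τ)=-10689/4736

y_0=-5 y_1=-3 y_2=-2 y_3=-1
S(21/4) = -10689/4736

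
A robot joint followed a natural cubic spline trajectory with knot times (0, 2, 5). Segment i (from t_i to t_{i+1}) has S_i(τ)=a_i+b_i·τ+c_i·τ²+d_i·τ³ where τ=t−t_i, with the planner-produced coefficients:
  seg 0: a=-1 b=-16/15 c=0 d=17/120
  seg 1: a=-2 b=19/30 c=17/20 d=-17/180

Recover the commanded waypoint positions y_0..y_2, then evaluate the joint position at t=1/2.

y_0=-1 y_1=-2 y_2=5
S(1/2) = -97/64

y_0 = S_0(0) = a_0 = -1
y_1 = S_1(0) = a_1 = -2
y_2 = S_1(3) = 5
t_q=1/2 is in segment 0 (τ=1/2); S_0(τ)=-97/64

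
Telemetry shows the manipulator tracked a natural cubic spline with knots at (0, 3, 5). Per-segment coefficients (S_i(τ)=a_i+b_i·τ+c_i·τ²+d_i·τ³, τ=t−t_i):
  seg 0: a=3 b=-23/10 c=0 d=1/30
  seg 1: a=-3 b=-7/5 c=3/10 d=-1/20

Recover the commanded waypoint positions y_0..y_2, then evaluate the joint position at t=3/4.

y_0 = S_0(0) = a_0 = 3
y_1 = S_1(0) = a_1 = -3
y_2 = S_1(2) = -5
t_q=3/4 is in segment 0 (τ=3/4); S_0(τ)=165/128

y_0=3 y_1=-3 y_2=-5
S(3/4) = 165/128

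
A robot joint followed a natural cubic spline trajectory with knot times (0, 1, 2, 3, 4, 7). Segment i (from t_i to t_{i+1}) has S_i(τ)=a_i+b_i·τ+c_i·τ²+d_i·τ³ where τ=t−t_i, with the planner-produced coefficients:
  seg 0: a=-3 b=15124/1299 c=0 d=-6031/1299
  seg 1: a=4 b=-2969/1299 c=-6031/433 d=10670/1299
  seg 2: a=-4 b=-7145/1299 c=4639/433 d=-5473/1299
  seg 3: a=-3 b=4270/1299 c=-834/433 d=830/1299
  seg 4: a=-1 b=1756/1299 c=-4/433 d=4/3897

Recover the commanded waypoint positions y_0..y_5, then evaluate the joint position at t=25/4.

y_0=-3 y_1=4 y_2=-4 y_3=-3 y_4=-1 y_5=3
S(25/4) = 13901/6928

y_0 = S_0(0) = a_0 = -3
y_1 = S_1(0) = a_1 = 4
y_2 = S_2(0) = a_2 = -4
y_3 = S_3(0) = a_3 = -3
y_4 = S_4(0) = a_4 = -1
y_5 = S_4(3) = 3
t_q=25/4 is in segment 4 (τ=9/4); S_4(τ)=13901/6928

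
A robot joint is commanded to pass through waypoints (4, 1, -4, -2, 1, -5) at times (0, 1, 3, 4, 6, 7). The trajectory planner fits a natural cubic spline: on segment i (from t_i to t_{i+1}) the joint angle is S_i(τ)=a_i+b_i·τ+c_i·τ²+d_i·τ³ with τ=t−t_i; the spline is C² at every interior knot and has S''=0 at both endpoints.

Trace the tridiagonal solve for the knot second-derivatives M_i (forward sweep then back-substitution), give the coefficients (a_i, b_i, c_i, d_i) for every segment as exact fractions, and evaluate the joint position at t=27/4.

Δ: Δ0=-3, Δ1=-5/2, Δ2=2, Δ3=3/2, Δ4=-6
row 1: diag=6, rhs=3; c'=1/3, d'=1/2
row 2: denom=6−2·1/3=16/3; d'=(27−2·1/2)/(16/3)=39/8
row 3: denom=6−1·3/16=93/16; d'=(-3−1·39/8)/(93/16)=-42/31
row 4: denom=6−2·32/93=494/93; d'=(-45−2·-42/31)/(494/93)=-207/26
back: M4=-207/26
back: M3=-42/31−32/93·-207/26=18/13
back: M2=39/8−3/16·18/13=60/13
back: M1=1/2−1/3·60/13=-27/26
M: M0=0, M1=-27/26, M2=60/13, M3=18/13, M4=-207/26, M5=0
seg 0: a=4, c=M0/2=0, d=(M1−M0)/(6·1)=-9/52, b=Δ0−h0·(2M0+M1)/6=-147/52
seg 1: a=1, c=M1/2=-27/52, d=(M2−M1)/(6·2)=49/104, b=Δ1−h1·(2M1+M2)/6=-87/26
seg 2: a=-4, c=M2/2=30/13, d=(M3−M2)/(6·1)=-7/13, b=Δ2−h2·(2M2+M3)/6=3/13
seg 3: a=-2, c=M3/2=9/13, d=(M4−M3)/(6·2)=-81/104, b=Δ3−h3·(2M3+M4)/6=42/13
seg 4: a=1, c=M4/2=-207/52, d=(M5−M4)/(6·1)=69/52, b=Δ4−h4·(2M4+M5)/6=-87/26
t_q=27/4 → seg 4, τ=3/4; S=1+-87/26·τ+-207/52·τ²+69/52·τ³=-10613/3328

  seg 0: a=4 b=-147/52 c=0 d=-9/52
  seg 1: a=1 b=-87/26 c=-27/52 d=49/104
  seg 2: a=-4 b=3/13 c=30/13 d=-7/13
  seg 3: a=-2 b=42/13 c=9/13 d=-81/104
  seg 4: a=1 b=-87/26 c=-207/52 d=69/52
S(27/4) = -10613/3328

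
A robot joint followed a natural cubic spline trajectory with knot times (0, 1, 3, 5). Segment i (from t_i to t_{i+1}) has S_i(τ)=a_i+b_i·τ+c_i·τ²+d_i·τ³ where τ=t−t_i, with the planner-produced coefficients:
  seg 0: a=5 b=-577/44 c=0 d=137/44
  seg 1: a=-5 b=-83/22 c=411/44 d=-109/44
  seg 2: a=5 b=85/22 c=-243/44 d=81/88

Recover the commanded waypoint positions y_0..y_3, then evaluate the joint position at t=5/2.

y_0 = S_0(0) = a_0 = 5
y_1 = S_1(0) = a_1 = -5
y_2 = S_2(0) = a_2 = 5
y_3 = S_2(2) = -2
t_q=5/2 is in segment 1 (τ=3/2); S_1(τ)=703/352

y_0=5 y_1=-5 y_2=5 y_3=-2
S(5/2) = 703/352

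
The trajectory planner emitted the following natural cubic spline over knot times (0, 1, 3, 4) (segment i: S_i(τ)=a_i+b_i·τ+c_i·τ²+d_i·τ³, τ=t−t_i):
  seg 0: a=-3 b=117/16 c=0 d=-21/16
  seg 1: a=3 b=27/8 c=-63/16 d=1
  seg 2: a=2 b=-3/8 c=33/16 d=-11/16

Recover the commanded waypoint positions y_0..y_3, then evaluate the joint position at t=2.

y_0 = S_0(0) = a_0 = -3
y_1 = S_1(0) = a_1 = 3
y_2 = S_2(0) = a_2 = 2
y_3 = S_2(1) = 3
t_q=2 is in segment 1 (τ=1); S_1(τ)=55/16

y_0=-3 y_1=3 y_2=2 y_3=3
S(2) = 55/16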